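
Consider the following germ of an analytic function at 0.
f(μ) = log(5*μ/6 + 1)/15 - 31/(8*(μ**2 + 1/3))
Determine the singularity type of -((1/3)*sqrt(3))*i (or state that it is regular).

The point is a pole of order 1.

The denominator factor μ**2 + 1/3 vanishes at -((1/3)*sqrt(3))*i and appears to the power 1; the numerator there equals -31/8, nonzero, and no other factor vanishes.
The branch terms are analytic at this point.
Hence a pole whose order is the multiplicity, 1.


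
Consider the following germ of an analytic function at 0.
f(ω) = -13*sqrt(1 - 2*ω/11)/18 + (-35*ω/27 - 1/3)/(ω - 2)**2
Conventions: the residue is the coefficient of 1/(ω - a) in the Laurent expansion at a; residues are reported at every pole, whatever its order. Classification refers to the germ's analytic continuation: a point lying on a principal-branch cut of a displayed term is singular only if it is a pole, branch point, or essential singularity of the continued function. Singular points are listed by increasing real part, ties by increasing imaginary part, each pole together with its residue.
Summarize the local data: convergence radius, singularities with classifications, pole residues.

Denominator factor (ω - 2)^2: pole of order 2 at 2, modulus 2.
Branch term (-13/18)*sqrt(1 - ω/(11/2)): its argument vanishes at ω = 11/2, a square-root branch point, modulus 11/2.
The radius of convergence is the smallest modulus among the singular points: 2.
The branch term is analytic at 2 and contributes nothing to the residue; only the rational part matters.
At the order-2 pole 2 set g(ω) = (ω - (2))^2*(rational part) = -35*ω/27 - 1/3.
Order-2 pole: residue = g'(a); g'(2) = -35/27, so the residue is -35/27.
List the singular points by increasing real part (a conjugate pair: the negative imaginary part first).

Radius of convergence at 0: 2.
At 2: a pole of order 2; residue -35/27.
At 11/2: an algebraic (square-root) branch point.


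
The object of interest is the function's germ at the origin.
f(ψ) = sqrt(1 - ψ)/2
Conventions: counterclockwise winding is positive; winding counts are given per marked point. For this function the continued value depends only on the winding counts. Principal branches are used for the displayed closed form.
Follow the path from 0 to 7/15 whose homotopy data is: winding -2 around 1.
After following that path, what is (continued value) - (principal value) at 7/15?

Continued minus principal equals 0.

The rational part is single-valued and drops out of the difference; each branch term changes only by its own monodromy.
(1/2)*sqrt(1 - ψ/(1)): winding -2 is even, the square root returns to the same sheet, contribution 0.
Summing the contributions at ψ = 7/15 gives 0.


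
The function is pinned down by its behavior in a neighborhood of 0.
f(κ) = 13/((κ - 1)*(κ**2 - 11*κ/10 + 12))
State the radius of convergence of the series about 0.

Denominator factor (κ - 1): pole of order 1 at 1, modulus 1.
Denominator factor (κ**2 - 11*κ/10 + 12): discriminant -4679/100, complex-conjugate roots (11/20) + ((1/20)*sqrt(4679))*i and (11/20) - ((1/20)*sqrt(4679))*i; poles of order 1, moduli (2)*sqrt(3) and (2)*sqrt(3).
The radius of convergence is the smallest modulus among the singular points: 1.

The radius of convergence is 1.


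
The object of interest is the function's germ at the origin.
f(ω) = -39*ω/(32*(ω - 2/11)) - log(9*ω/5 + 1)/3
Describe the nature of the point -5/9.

The term (-1/3)*log(1 - ω/(-5/9)) has argument 1 - -5/9/(-5/9) = 0 at -5/9: a logarithmic (infinitely-sheeted) branch point; the remaining terms are analytic or single-valued there.

The point is a logarithmic branch point.


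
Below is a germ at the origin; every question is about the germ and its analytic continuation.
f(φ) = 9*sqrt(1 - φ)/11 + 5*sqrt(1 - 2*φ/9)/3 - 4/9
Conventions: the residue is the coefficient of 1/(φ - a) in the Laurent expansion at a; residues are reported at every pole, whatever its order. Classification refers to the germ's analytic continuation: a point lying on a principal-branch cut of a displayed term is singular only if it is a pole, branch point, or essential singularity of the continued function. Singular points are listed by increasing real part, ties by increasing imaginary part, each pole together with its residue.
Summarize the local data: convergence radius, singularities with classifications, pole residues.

Branch term (9/11)*sqrt(1 - φ/(1)): its argument vanishes at φ = 1, a square-root branch point, modulus 1.
Branch term (5/3)*sqrt(1 - φ/(9/2)): its argument vanishes at φ = 9/2, a square-root branch point, modulus 9/2.
The radius of convergence is the smallest modulus among the singular points: 1.
List the singular points by increasing real part (a conjugate pair: the negative imaginary part first).

Radius of convergence at 0: 1.
At 1: an algebraic (square-root) branch point.
At 9/2: an algebraic (square-root) branch point.


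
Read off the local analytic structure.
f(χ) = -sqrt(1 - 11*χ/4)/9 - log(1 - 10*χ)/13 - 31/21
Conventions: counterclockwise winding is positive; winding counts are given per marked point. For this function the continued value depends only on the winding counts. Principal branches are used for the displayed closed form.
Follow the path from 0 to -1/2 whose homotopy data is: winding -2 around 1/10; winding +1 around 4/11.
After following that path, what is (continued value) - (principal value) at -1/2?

Continued minus principal equals ((1/18)*sqrt(38)) + ((4/13)*pi)*i.

The rational part is single-valued and drops out of the difference; each branch term changes only by its own monodromy.
(-1/9)*sqrt(1 - χ/(4/11)): winding +1 is odd, the square root flips sign, contributing -2*(-1/9)*sqrt(1 - (-1/2)/(4/11)) = -2*(-1/9)*sqrt(19/8) = (1/18)*sqrt(38).
(-1/13)*log(1 - χ/(1/10)): each positive loop around 1/10 adds 2*pi*i to the log, so winding -2 contributes (-1/13)*(-2)*2*pi*i = (4/13)*pi*i.
Summing the contributions at χ = -1/2 gives ((1/18)*sqrt(38)) + ((4/13)*pi)*i.


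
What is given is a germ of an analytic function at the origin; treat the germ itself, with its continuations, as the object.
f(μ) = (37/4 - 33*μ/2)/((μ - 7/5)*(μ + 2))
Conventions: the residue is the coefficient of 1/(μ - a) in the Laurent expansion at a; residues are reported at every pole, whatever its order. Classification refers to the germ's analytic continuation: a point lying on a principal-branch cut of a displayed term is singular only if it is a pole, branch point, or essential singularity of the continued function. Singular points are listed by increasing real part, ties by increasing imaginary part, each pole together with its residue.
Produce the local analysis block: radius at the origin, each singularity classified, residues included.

Denominator factor (μ + 2): pole of order 1 at -2, modulus 2.
Denominator factor (μ - 7/5): pole of order 1 at 7/5, modulus 7/5.
The radius of convergence is the smallest modulus among the singular points: 7/5.
At the order-1 pole -2 set g(μ) = (μ - (-2))*f(μ) = (37/4 - 33*μ/2)/(μ - 7/5).
Simple pole: residue = g(a) at a = -2, which is -845/68.
At the order-1 pole 7/5 set g(μ) = (μ - (7/5))*f(μ) = (37/4 - 33*μ/2)/(μ + 2).
Simple pole: residue = g(a) at a = 7/5, which is -277/68.
List the singular points by increasing real part (a conjugate pair: the negative imaginary part first).

Radius of convergence at 0: 7/5.
At -2: a pole of order 1; residue -845/68.
At 7/5: a pole of order 1; residue -277/68.


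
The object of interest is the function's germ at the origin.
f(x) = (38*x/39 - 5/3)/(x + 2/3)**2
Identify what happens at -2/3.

The point is a pole of order 2.

The denominator factor x + 2/3 vanishes at -2/3 and appears to the power 2; the numerator there equals -271/117, nonzero, and no other factor vanishes.
Hence a pole whose order is the multiplicity, 2.


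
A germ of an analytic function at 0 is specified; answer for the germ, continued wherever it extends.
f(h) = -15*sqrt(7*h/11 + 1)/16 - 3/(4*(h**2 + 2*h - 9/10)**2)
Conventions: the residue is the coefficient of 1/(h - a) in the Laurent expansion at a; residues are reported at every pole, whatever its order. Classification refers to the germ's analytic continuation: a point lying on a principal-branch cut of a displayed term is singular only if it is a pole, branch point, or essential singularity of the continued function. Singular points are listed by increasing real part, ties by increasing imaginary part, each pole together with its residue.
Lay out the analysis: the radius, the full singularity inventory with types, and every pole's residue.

Denominator factor (h**2 + 2*h - 9/10)^2: discriminant 38/5, real irrational roots -1 + (1/10)*sqrt(190) and -1 - (1/10)*sqrt(190); poles of order 2, moduli -1 + (1/10)*sqrt(190) and 1 + (1/10)*sqrt(190).
Branch term (-15/16)*sqrt(1 - h/(-11/7)): its argument vanishes at h = -11/7, a square-root branch point, modulus 11/7.
The radius of convergence is the smallest modulus among the singular points: -1 + (1/10)*sqrt(190).
The branch term is analytic at -1 - (1/10)*sqrt(190) and contributes nothing to the residue; only the rational part matters.
The factor h**2 + 2*h - 9/10 splits as (h - a)(h - a') with a = -1 - (1/10)*sqrt(190), a' = -1 + (1/10)*sqrt(190). At the order-2 pole a set g(h) = (h - a)^2*(rational part) = [-3/4] / (h - a')^2.
Order-2 pole: residue = g'(a); g'(-1 - (1/10)*sqrt(190)) = -(15/2888)*sqrt(190), so the residue is -(15/2888)*sqrt(190).
The branch term is analytic at -1 + (1/10)*sqrt(190) and contributes nothing to the residue; only the rational part matters.
The factor h**2 + 2*h - 9/10 splits as (h - a)(h - a') with a = -1 + (1/10)*sqrt(190), a' = -1 - (1/10)*sqrt(190). At the order-2 pole a set g(h) = (h - a)^2*(rational part) = [-3/4] / (h - a')^2.
Order-2 pole: residue = g'(a); g'(-1 + (1/10)*sqrt(190)) = (15/2888)*sqrt(190), so the residue is (15/2888)*sqrt(190).
List the singular points by increasing real part (a conjugate pair: the negative imaginary part first).

Radius of convergence at 0: -1 + (1/10)*sqrt(190).
At -1 - (1/10)*sqrt(190): a pole of order 2; residue -(15/2888)*sqrt(190).
At -11/7: an algebraic (square-root) branch point.
At -1 + (1/10)*sqrt(190): a pole of order 2; residue (15/2888)*sqrt(190).


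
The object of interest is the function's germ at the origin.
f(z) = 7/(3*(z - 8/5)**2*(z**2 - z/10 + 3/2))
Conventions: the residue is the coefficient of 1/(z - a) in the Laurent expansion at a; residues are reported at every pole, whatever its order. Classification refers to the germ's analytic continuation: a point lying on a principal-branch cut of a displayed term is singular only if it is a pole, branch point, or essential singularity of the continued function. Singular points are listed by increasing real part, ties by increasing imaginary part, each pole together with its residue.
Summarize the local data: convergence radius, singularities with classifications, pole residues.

Radius of convergence at 0: (1/2)*sqrt(6).
At (1/20) - ((1/20)*sqrt(599))*i: a pole of order 1; residue (1085/4563) + ((6335/2733237)*sqrt(599))*i.
At (1/20) + ((1/20)*sqrt(599))*i: a pole of order 1; residue (1085/4563) - ((6335/2733237)*sqrt(599))*i.
At 8/5: a pole of order 2; residue -2170/4563.

Denominator factor (z**2 - z/10 + 3/2): discriminant -599/100, complex-conjugate roots (1/20) + ((1/20)*sqrt(599))*i and (1/20) - ((1/20)*sqrt(599))*i; poles of order 1, moduli (1/2)*sqrt(6) and (1/2)*sqrt(6).
Denominator factor (z - 8/5)^2: pole of order 2 at 8/5, modulus 8/5.
The radius of convergence is the smallest modulus among the singular points: (1/2)*sqrt(6).
The factor z**2 - z/10 + 3/2 splits as (z - a)(z - a') with a = (1/20) - ((1/20)*sqrt(599))*i, a' = (1/20) + ((1/20)*sqrt(599))*i. At the order-1 pole a set g(z) = (z - a)*f(z) = [7/(3*(z - 8/5)**2)] / (z - a').
Simple pole: residue = g(a) at a = (1/20) - ((1/20)*sqrt(599))*i, which is (1085/4563) + ((6335/2733237)*sqrt(599))*i.
The factor z**2 - z/10 + 3/2 splits as (z - a)(z - a') with a = (1/20) + ((1/20)*sqrt(599))*i, a' = (1/20) - ((1/20)*sqrt(599))*i. At the order-1 pole a set g(z) = (z - a)*f(z) = [7/(3*(z - 8/5)**2)] / (z - a').
Simple pole: residue = g(a) at a = (1/20) + ((1/20)*sqrt(599))*i, which is (1085/4563) - ((6335/2733237)*sqrt(599))*i.
At the order-2 pole 8/5 set g(z) = (z - (8/5))^2*f(z) = 7/(3*(z**2 - z/10 + 3/2)).
Order-2 pole: residue = g'(a); g'(8/5) = -2170/4563, so the residue is -2170/4563.
List the singular points by increasing real part (a conjugate pair: the negative imaginary part first).


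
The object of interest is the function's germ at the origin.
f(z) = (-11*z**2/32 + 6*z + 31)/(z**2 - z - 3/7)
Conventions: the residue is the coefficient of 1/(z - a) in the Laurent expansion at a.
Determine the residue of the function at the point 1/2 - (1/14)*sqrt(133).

The factor z**2 - z - 3/7 splits as (z - a)(z - a') with a = 1/2 - (1/14)*sqrt(133), a' = 1/2 + (1/14)*sqrt(133). At the order-1 pole a set g(z) = (z - a)*f(z) = [-11*z**2/32 + 6*z + 31] / (z - a').
Simple pole: residue = g(a) at a = 1/2 - (1/14)*sqrt(133), which is 181/64 - (15089/8512)*sqrt(133).

The residue is 181/64 - (15089/8512)*sqrt(133).


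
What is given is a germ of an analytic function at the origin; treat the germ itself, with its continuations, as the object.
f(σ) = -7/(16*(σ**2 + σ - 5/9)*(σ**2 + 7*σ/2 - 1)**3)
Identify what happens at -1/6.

The point is a regular point.

Denominator factors: σ**2 + 7*σ/2 - 1 = -14/9 at σ = -1/6; σ**2 + σ - 5/9 = -25/36 at σ = -1/6 — none vanishes.
So the germ continues analytically to -1/6.


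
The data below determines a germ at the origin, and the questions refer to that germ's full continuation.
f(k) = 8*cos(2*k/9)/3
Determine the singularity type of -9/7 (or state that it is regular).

The point is a regular point.

There is no denominator, hence no pole anywhere.
The factor cos(2*k/9) is entire.
So the germ continues analytically to -9/7.


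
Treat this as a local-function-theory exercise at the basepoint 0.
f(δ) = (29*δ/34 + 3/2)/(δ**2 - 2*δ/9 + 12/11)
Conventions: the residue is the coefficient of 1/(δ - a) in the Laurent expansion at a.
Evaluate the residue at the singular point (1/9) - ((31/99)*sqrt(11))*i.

The factor δ**2 - 2*δ/9 + 12/11 splits as (δ - a)(δ - a') with a = (1/9) - ((31/99)*sqrt(11))*i, a' = (1/9) + ((31/99)*sqrt(11))*i. At the order-1 pole a set g(δ) = (δ - a)*f(δ) = [29*δ/34 + 3/2] / (δ - a').
Simple pole: residue = g(a) at a = (1/9) - ((31/99)*sqrt(11))*i, which is (29/68) + ((122/527)*sqrt(11))*i.

The residue is (29/68) + ((122/527)*sqrt(11))*i.


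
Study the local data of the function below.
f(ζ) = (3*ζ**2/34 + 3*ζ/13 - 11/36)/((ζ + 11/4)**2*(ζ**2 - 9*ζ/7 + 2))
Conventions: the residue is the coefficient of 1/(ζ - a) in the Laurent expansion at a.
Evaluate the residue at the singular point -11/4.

At the order-2 pole -11/4 set g(ζ) = (ζ - (-11/4))^2*f(ζ) = (3*ζ**2/34 + 3*ζ/13 - 11/36)/(ζ**2 - 9*ζ/7 + 2).
Order-2 pole: residue = g'(a); g'(-11/4) = -129380440/4280505021, so the residue is -129380440/4280505021.

The residue is -129380440/4280505021.


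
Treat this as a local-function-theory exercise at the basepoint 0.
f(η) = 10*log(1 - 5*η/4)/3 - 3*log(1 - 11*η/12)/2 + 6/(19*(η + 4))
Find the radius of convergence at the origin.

The radius of convergence is 4/5.

Denominator factor (η + 4): pole of order 1 at -4, modulus 4.
Branch term (-3/2)*log(1 - η/(12/11)): its argument vanishes at η = 12/11, a logarithmic branch point, modulus 12/11.
Branch term (10/3)*log(1 - η/(4/5)): its argument vanishes at η = 4/5, a logarithmic branch point, modulus 4/5.
The radius of convergence is the smallest modulus among the singular points: 4/5.


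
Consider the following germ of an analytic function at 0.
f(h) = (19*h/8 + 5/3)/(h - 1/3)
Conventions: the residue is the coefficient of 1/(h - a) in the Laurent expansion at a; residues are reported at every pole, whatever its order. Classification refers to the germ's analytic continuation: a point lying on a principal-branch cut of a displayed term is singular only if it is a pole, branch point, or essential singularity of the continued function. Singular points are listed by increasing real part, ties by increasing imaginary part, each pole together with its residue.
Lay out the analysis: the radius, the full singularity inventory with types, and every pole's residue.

Radius of convergence at 0: 1/3.
At 1/3: a pole of order 1; residue 59/24.

Denominator factor (h - 1/3): pole of order 1 at 1/3, modulus 1/3.
The radius of convergence is the smallest modulus among the singular points: 1/3.
At the order-1 pole 1/3 set g(h) = (h - (1/3))*f(h) = 19*h/8 + 5/3.
Simple pole: residue = g(a) at a = 1/3, which is 59/24.


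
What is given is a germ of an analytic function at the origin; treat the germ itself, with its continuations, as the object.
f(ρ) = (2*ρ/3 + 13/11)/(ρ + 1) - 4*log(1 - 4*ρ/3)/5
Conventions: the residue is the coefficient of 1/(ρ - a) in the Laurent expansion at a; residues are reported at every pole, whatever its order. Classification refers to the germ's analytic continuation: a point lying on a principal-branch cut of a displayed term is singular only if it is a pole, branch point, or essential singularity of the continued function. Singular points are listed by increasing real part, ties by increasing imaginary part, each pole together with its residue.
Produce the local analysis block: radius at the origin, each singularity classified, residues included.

Denominator factor (ρ + 1): pole of order 1 at -1, modulus 1.
Branch term (-4/5)*log(1 - ρ/(3/4)): its argument vanishes at ρ = 3/4, a logarithmic branch point, modulus 3/4.
The radius of convergence is the smallest modulus among the singular points: 3/4.
The branch term is analytic at -1 and contributes nothing to the residue; only the rational part matters.
At the order-1 pole -1 set g(ρ) = (ρ - (-1))*(rational part) = 2*ρ/3 + 13/11.
Simple pole: residue = g(a) at a = -1, which is 17/33.
List the singular points by increasing real part (a conjugate pair: the negative imaginary part first).

Radius of convergence at 0: 3/4.
At -1: a pole of order 1; residue 17/33.
At 3/4: a logarithmic branch point.


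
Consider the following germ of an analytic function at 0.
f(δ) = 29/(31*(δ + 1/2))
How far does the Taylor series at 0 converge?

Denominator factor (δ + 1/2): pole of order 1 at -1/2, modulus 1/2.
The radius of convergence is the smallest modulus among the singular points: 1/2.

The radius of convergence is 1/2.


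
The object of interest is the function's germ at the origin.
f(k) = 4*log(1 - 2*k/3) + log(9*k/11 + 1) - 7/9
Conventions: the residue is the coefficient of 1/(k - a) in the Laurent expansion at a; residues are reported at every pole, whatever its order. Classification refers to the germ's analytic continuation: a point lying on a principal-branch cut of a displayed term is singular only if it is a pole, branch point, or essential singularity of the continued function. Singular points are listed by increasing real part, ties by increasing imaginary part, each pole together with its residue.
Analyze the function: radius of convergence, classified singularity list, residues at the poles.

Radius of convergence at 0: 11/9.
At -11/9: a logarithmic branch point.
At 3/2: a logarithmic branch point.

Branch term (4)*log(1 - k/(3/2)): its argument vanishes at k = 3/2, a logarithmic branch point, modulus 3/2.
Branch term (1)*log(1 - k/(-11/9)): its argument vanishes at k = -11/9, a logarithmic branch point, modulus 11/9.
The radius of convergence is the smallest modulus among the singular points: 11/9.
List the singular points by increasing real part (a conjugate pair: the negative imaginary part first).


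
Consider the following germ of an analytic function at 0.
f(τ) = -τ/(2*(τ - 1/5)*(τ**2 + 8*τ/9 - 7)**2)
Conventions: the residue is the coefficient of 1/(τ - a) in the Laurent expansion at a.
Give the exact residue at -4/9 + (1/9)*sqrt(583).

The residue is 10125/9314704 + (224792415/791491356964)*sqrt(583).

The factor τ**2 + 8*τ/9 - 7 splits as (τ - a)(τ - a') with a = -4/9 + (1/9)*sqrt(583), a' = -4/9 - (1/9)*sqrt(583). At the order-2 pole a set g(τ) = (τ - a)^2*f(τ) = [-τ/(2*(τ - 1/5))] / (τ - a')^2.
Order-2 pole: residue = g'(a); g'(-4/9 + (1/9)*sqrt(583)) = 10125/9314704 + (224792415/791491356964)*sqrt(583), so the residue is 10125/9314704 + (224792415/791491356964)*sqrt(583).


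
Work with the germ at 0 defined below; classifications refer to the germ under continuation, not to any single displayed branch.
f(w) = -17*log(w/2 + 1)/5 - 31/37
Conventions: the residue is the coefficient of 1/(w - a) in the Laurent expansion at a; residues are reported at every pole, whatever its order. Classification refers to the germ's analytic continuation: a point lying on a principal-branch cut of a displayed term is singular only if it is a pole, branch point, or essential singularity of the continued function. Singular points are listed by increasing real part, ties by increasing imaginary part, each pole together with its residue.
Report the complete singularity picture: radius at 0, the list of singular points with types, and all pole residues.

Branch term (-17/5)*log(1 - w/(-2)): its argument vanishes at w = -2, a logarithmic branch point, modulus 2.
The radius of convergence is the smallest modulus among the singular points: 2.

Radius of convergence at 0: 2.
At -2: a logarithmic branch point.


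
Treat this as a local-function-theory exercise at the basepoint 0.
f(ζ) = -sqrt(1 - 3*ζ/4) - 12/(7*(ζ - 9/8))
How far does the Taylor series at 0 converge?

Denominator factor (ζ - 9/8): pole of order 1 at 9/8, modulus 9/8.
Branch term (-1)*sqrt(1 - ζ/(4/3)): its argument vanishes at ζ = 4/3, a square-root branch point, modulus 4/3.
The radius of convergence is the smallest modulus among the singular points: 9/8.

The radius of convergence is 9/8.


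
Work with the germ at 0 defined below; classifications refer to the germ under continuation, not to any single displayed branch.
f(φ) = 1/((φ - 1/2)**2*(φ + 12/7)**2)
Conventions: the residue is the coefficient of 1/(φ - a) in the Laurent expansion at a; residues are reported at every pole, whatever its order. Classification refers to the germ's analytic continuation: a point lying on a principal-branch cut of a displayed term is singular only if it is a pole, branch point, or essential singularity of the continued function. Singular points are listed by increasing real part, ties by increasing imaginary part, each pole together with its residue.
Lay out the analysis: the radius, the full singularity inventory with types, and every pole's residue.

Radius of convergence at 0: 1/2.
At -12/7: a pole of order 2; residue 5488/29791.
At 1/2: a pole of order 2; residue -5488/29791.

Denominator factor (φ - 1/2)^2: pole of order 2 at 1/2, modulus 1/2.
Denominator factor (φ + 12/7)^2: pole of order 2 at -12/7, modulus 12/7.
The radius of convergence is the smallest modulus among the singular points: 1/2.
At the order-2 pole -12/7 set g(φ) = (φ - (-12/7))^2*f(φ) = (φ - 1/2)**(-2).
Order-2 pole: residue = g'(a); g'(-12/7) = 5488/29791, so the residue is 5488/29791.
At the order-2 pole 1/2 set g(φ) = (φ - (1/2))^2*f(φ) = (φ + 12/7)**(-2).
Order-2 pole: residue = g'(a); g'(1/2) = -5488/29791, so the residue is -5488/29791.
List the singular points by increasing real part (a conjugate pair: the negative imaginary part first).


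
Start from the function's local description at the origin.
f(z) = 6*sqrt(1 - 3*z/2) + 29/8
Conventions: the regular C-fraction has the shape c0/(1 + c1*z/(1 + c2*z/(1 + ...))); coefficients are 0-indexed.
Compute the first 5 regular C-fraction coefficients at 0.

The regular C-fraction coefficients are [77/8, 36/77, -519/616, -231/1384, -807/1384].

Taylor coefficients (expand at 0): a_0 = 77/8, a_1 = -9/2, a_2 = -27/16, a_3 = -81/64, a_4 = -1215/1024.
c0 = a_0 = 77/8. Peel one level at a time: if S = 1 + c*z/S' with S'(0) = 1, then c is the z-coefficient of S and S' = c*z/(S - 1).
S_1 = c0/f = 1 + (36/77)*z + (4671/11858)*z^2 + ...; c1 = 36/77.
S_2 = c1*z/(S_1 - 1) = 1 + (-519/616)*z + (-9/64)*z^2 + ...; c2 = -519/616.
S_3 = c2*z/(S_2 - 1) = 1 + (-231/1384)*z + (-186417/1915456)*z^2 + ...; c3 = -231/1384.
S_4 = c3*z/(S_3 - 1) = 1 + (-807/1384)*z + ...; c4 = -807/1384.


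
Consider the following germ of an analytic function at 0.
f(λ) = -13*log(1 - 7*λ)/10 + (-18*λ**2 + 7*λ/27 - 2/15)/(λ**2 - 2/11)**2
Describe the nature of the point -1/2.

The point is a regular point.

Denominator factors: λ**2 - 2/11 = 3/44 at λ = -1/2 — none vanishes.
Branch term log(1 - λ/(1/7)): argument at -1/2 is 9/2, nonzero, so -1/2 is not its branch point (a point on a principal cut is still regular for the continued germ).
So the germ continues analytically to -1/2.


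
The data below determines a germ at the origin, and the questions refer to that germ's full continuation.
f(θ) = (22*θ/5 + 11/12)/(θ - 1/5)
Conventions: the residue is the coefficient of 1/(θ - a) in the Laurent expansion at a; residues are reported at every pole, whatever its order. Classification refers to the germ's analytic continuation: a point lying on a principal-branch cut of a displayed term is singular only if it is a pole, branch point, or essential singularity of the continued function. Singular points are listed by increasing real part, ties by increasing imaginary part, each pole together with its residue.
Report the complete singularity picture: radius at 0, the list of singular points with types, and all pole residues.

Denominator factor (θ - 1/5): pole of order 1 at 1/5, modulus 1/5.
The radius of convergence is the smallest modulus among the singular points: 1/5.
At the order-1 pole 1/5 set g(θ) = (θ - (1/5))*f(θ) = 22*θ/5 + 11/12.
Simple pole: residue = g(a) at a = 1/5, which is 539/300.

Radius of convergence at 0: 1/5.
At 1/5: a pole of order 1; residue 539/300.


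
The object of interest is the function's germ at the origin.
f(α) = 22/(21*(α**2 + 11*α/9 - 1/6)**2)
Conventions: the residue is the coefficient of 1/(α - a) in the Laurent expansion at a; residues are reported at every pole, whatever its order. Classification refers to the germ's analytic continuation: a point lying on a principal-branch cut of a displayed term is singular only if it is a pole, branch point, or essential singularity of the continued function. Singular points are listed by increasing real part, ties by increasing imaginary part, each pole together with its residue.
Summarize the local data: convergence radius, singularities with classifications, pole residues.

Radius of convergence at 0: -11/18 + (5/18)*sqrt(7).
At -11/18 - (5/18)*sqrt(7): a pole of order 2; residue (10692/42875)*sqrt(7).
At -11/18 + (5/18)*sqrt(7): a pole of order 2; residue -(10692/42875)*sqrt(7).

Denominator factor (α**2 + 11*α/9 - 1/6)^2: discriminant 175/81, real irrational roots -11/18 + (5/18)*sqrt(7) and -11/18 - (5/18)*sqrt(7); poles of order 2, moduli -11/18 + (5/18)*sqrt(7) and 11/18 + (5/18)*sqrt(7).
The radius of convergence is the smallest modulus among the singular points: -11/18 + (5/18)*sqrt(7).
The factor α**2 + 11*α/9 - 1/6 splits as (α - a)(α - a') with a = -11/18 - (5/18)*sqrt(7), a' = -11/18 + (5/18)*sqrt(7). At the order-2 pole a set g(α) = (α - a)^2*f(α) = [22/21] / (α - a')^2.
Order-2 pole: residue = g'(a); g'(-11/18 - (5/18)*sqrt(7)) = (10692/42875)*sqrt(7), so the residue is (10692/42875)*sqrt(7).
The factor α**2 + 11*α/9 - 1/6 splits as (α - a)(α - a') with a = -11/18 + (5/18)*sqrt(7), a' = -11/18 - (5/18)*sqrt(7). At the order-2 pole a set g(α) = (α - a)^2*f(α) = [22/21] / (α - a')^2.
Order-2 pole: residue = g'(a); g'(-11/18 + (5/18)*sqrt(7)) = -(10692/42875)*sqrt(7), so the residue is -(10692/42875)*sqrt(7).
List the singular points by increasing real part (a conjugate pair: the negative imaginary part first).


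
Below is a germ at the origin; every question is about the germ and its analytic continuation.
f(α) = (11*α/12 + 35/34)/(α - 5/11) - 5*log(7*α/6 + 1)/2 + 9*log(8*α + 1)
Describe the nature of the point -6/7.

The term (-5/2)*log(1 - α/(-6/7)) has argument 1 - -6/7/(-6/7) = 0 at -6/7: a logarithmic (infinitely-sheeted) branch point; the remaining terms are analytic or single-valued there.

The point is a logarithmic branch point.


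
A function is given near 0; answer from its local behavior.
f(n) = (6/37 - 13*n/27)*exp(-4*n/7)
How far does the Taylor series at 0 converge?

The factor exp(-4*n/7) is entire and contributes no finite singular point.
The polynomial part has no poles.
No finite singular points: the Taylor series at 0 converges everywhere.

The radius of convergence is infinite.


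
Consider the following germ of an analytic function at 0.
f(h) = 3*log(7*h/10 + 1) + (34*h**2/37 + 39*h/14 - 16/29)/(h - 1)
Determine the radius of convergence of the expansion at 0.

Denominator factor (h - 1): pole of order 1 at 1, modulus 1.
Branch term (3)*log(1 - h/(-10/7)): its argument vanishes at h = -10/7, a logarithmic branch point, modulus 10/7.
The radius of convergence is the smallest modulus among the singular points: 1.

The radius of convergence is 1.


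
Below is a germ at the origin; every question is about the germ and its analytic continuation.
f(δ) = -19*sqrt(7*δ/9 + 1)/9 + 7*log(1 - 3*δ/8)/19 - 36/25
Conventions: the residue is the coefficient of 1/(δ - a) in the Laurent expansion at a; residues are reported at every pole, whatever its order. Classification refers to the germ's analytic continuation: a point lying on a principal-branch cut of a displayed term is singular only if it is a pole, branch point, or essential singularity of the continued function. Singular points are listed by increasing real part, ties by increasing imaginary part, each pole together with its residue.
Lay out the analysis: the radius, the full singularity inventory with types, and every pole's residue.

Branch term (7/19)*log(1 - δ/(8/3)): its argument vanishes at δ = 8/3, a logarithmic branch point, modulus 8/3.
Branch term (-19/9)*sqrt(1 - δ/(-9/7)): its argument vanishes at δ = -9/7, a square-root branch point, modulus 9/7.
The radius of convergence is the smallest modulus among the singular points: 9/7.
List the singular points by increasing real part (a conjugate pair: the negative imaginary part first).

Radius of convergence at 0: 9/7.
At -9/7: an algebraic (square-root) branch point.
At 8/3: a logarithmic branch point.


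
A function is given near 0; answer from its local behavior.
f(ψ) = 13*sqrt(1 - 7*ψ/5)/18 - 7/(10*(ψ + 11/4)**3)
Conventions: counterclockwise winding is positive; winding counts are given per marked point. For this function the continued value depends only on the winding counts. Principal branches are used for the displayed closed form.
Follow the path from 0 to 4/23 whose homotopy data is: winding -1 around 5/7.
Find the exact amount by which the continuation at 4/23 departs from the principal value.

Continued minus principal equals -(13/1035)*sqrt(10005).

The rational part is single-valued and drops out of the difference; each branch term changes only by its own monodromy.
(13/18)*sqrt(1 - ψ/(5/7)): winding -1 is odd, the square root flips sign, contributing -2*(13/18)*sqrt(1 - (4/23)/(5/7)) = -2*(13/18)*sqrt(87/115) = -(13/1035)*sqrt(10005).
Summing the contributions at ψ = 4/23 gives -(13/1035)*sqrt(10005).


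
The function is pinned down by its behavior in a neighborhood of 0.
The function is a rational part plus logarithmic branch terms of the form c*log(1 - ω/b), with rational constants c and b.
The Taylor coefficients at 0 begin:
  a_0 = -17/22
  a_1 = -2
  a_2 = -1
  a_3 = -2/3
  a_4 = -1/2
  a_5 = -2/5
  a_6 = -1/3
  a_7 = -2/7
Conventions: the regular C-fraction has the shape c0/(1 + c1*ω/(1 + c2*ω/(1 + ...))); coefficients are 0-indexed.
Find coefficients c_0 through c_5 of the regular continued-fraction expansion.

Taylor coefficients (read off): a_0 = -17/22, a_1 = -2, a_2 = -1, a_3 = -2/3, a_4 = -1/2, a_5 = -2/5.
c0 = a_0 = -17/22. Peel one level at a time: if S = 1 + c*ω/S' with S'(0) = 1, then c is the ω-coefficient of S and S' = c*ω/(S - 1).
S_1 = c0/f = 1 + (-44/17)*ω + (1562/289)*ω^2 + ...; c1 = -44/17.
S_2 = c1*ω/(S_1 - 1) = 1 + (71/34)*ω + (-1/12)*ω^2 + ...; c2 = 71/34.
S_3 = c2*ω/(S_2 - 1) = 1 + (17/426)*ω + (1955/90738)*ω^2 + ...; c3 = 17/426.
S_4 = c3*ω/(S_3 - 1) = 1 + (-115/213)*ω + (-1/15)*ω^2 + ...; c4 = -115/213.
S_5 = c4*ω/(S_4 - 1) = 1 + (-71/575)*ω + ...; c5 = -71/575.

The regular C-fraction coefficients are [-17/22, -44/17, 71/34, 17/426, -115/213, -71/575].


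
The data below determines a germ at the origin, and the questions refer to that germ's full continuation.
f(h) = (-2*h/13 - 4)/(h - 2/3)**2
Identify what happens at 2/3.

The denominator factor h - 2/3 vanishes at 2/3 and appears to the power 2; the numerator there equals -160/39, nonzero, and no other factor vanishes.
Hence a pole whose order is the multiplicity, 2.

The point is a pole of order 2.


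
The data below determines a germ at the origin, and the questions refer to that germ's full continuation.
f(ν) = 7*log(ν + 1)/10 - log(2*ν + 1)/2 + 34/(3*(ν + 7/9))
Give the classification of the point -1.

The point is a logarithmic branch point.

The term (7/10)*log(1 - ν/(-1)) has argument 1 - -1/(-1) = 0 at -1: a logarithmic (infinitely-sheeted) branch point; the remaining terms are analytic or single-valued there.


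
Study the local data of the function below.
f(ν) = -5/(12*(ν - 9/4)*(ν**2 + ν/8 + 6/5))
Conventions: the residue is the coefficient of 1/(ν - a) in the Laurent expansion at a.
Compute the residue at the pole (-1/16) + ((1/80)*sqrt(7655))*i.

The residue is (100/3141) - ((3700/4808871)*sqrt(7655))*i.

The factor ν**2 + ν/8 + 6/5 splits as (ν - a)(ν - a') with a = (-1/16) + ((1/80)*sqrt(7655))*i, a' = (-1/16) - ((1/80)*sqrt(7655))*i. At the order-1 pole a set g(ν) = (ν - a)*f(ν) = [-5/(12*(ν - 9/4))] / (ν - a').
Simple pole: residue = g(a) at a = (-1/16) + ((1/80)*sqrt(7655))*i, which is (100/3141) - ((3700/4808871)*sqrt(7655))*i.


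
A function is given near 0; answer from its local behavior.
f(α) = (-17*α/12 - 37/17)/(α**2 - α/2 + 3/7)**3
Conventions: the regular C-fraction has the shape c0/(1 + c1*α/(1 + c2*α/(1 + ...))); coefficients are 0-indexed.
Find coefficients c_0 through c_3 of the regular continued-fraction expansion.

The regular C-fraction coefficients are [-12691/459, -1843/444, 143029/43068, -1083453721/790807341].

Taylor coefficients (expand at 0): a_0 = -12691/459, a_1 = -632149/5508, a_2 = -1049237/11016, a_3 = 43935899/99144.
c0 = a_0 = -12691/459. Peel one level at a time: if S = 1 + c*α/S' with S'(0) = 1, then c is the α-coefficient of S and S' = c*α/(S - 1).
S_1 = c0/f = 1 + (-1843/444)*α + (2717551/197136)*α^2 + ...; c1 = -1843/444.
S_2 = c1*α/(S_1 - 1) = 1 + (143029/43068)*α + (29282533/6435756)*α^2 + ...; c2 = 143029/43068.
S_3 = c2*α/(S_2 - 1) = 1 + (-1083453721/790807341)*α + ...; c3 = -1083453721/790807341.


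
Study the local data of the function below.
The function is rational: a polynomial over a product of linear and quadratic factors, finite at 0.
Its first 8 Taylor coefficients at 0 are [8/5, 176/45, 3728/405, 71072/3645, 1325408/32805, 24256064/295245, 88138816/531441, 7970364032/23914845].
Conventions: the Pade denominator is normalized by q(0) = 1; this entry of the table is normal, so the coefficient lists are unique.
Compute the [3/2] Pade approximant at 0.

The Pade approximant has numerator coefficients [8/5, -3216/1475, 288/1475, -1728/1475]; denominator coefficients [1, -10108/2655, 9758/2655].


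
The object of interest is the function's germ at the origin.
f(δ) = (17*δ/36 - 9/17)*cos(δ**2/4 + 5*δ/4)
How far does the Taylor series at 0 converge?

The radius of convergence is infinite.

The factor cos(δ**2/4 + 5*δ/4) is entire and contributes no finite singular point.
The polynomial part has no poles.
No finite singular points: the Taylor series at 0 converges everywhere.


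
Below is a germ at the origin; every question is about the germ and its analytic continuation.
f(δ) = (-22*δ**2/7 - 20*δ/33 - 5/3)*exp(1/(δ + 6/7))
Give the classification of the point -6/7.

The exponent 1/(δ - (-6/7)) has a pole at -6/7, so exp(1/(δ - (-6/7))) takes every nonzero value near it: an essential singularity (not a pole of any order).

The point is an essential singularity.


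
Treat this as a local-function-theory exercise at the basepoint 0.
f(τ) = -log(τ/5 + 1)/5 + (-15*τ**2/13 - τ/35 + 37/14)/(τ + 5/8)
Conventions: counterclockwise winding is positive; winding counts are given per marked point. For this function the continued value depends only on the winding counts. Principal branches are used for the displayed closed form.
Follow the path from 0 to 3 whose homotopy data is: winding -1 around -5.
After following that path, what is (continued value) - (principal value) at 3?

Continued minus principal equals (2/5)*pi*i.

The rational part is single-valued and drops out of the difference; each branch term changes only by its own monodromy.
(-1/5)*log(1 - τ/(-5)): each positive loop around -5 adds 2*pi*i to the log, so winding -1 contributes (-1/5)*(-1)*2*pi*i = (2/5)*pi*i.
Summing the contributions at τ = 3 gives (2/5)*pi*i.


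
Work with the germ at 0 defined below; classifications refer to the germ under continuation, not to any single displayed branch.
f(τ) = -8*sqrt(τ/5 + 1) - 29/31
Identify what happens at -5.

The term (-8)*sqrt(1 - τ/(-5)) has argument 1 - -5/(-5) = 0 at -5: a square-root (algebraic, two-sheeted) branch point; the remaining terms are analytic or single-valued there.

The point is an algebraic (square-root) branch point.


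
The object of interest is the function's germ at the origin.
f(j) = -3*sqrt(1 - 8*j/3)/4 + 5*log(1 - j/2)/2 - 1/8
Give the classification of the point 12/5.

There is no denominator, hence no pole anywhere.
Branch term sqrt(1 - j/(3/8)): argument at 12/5 is -27/5, nonzero, so 12/5 is not its branch point (a point on a principal cut is still regular for the continued germ).
Branch term log(1 - j/(2)): argument at 12/5 is -1/5, nonzero, so 12/5 is not its branch point (a point on a principal cut is still regular for the continued germ).
So the germ continues analytically to 12/5.

The point is a regular point.


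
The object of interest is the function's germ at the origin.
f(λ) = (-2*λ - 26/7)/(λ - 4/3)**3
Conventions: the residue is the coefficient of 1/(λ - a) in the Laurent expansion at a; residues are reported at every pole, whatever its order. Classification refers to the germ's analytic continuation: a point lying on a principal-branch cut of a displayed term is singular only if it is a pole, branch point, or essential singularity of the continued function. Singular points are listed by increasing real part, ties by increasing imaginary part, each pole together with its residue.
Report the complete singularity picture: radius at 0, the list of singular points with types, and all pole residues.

Radius of convergence at 0: 4/3.
At 4/3: a pole of order 3; residue 0.

Denominator factor (λ - 4/3)^3: pole of order 3 at 4/3, modulus 4/3.
The radius of convergence is the smallest modulus among the singular points: 4/3.
At the order-3 pole 4/3 set g(λ) = (λ - (4/3))^3*f(λ) = -2*λ - 26/7.
Order-3 pole: residue = g''(a)/2; g''(4/3) = 0, so the residue is 0.


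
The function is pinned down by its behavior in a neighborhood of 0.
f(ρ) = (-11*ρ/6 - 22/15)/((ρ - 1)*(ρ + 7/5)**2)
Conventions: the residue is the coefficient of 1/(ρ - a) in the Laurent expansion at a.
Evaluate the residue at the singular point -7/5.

At the order-2 pole -7/5 set g(ρ) = (ρ - (-7/5))^2*f(ρ) = (-11*ρ/6 - 22/15)/(ρ - 1).
Order-2 pole: residue = g'(a); g'(-7/5) = 55/96, so the residue is 55/96.

The residue is 55/96.


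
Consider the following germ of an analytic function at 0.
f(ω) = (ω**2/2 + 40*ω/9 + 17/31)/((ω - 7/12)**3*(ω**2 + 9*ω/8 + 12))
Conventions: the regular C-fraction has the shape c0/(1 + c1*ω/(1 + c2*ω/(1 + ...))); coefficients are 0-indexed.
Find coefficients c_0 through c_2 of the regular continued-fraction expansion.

Taylor coefficients (expand at 0): a_0 = -2448/10633, a_1 = -450803/148862, a_2 = -452237073/33345088.
c0 = a_0 = -2448/10633. Peel one level at a time: if S = 1 + c*ω/S' with S'(0) = 1, then c is the ω-coefficient of S and S' = c*ω/(S - 1).
S_1 = c0/f = 1 + (-450803/34272)*ω + (1047117755/9176328)*ω^2 + ...; c1 = -450803/34272.
S_2 = c1*ω/(S_1 - 1) = 1 + (4188471020/482810013)*ω + ...; c2 = 4188471020/482810013.

The regular C-fraction coefficients are [-2448/10633, -450803/34272, 4188471020/482810013].
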